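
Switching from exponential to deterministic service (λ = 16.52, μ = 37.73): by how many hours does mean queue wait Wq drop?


ρ = 16.52/37.73 = 0.4378
Wq(M/M/1) = ρ/(μ−λ) = 0.4378/21.21 = 0.02064 hr
Wq(M/D/1) = ρ/(2(μ−λ)) = 0.01032 hr
Savings = 0.02064 − 0.01032 = 0.01032 hr

Final: 0.01032 hr


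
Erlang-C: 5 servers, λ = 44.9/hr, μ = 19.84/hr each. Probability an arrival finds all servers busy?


a = λ/μ = 2.2631; ρ = a/5 = 0.4526
P₀ = 0.102538 (from M/M/c formula)
C(c,a) = [a^c/(c!(1−ρ))]·P₀ = [59.36403/(120·0.5474)]·0.102538
= 0.90376·0.102538 = 0.092670

Final: 0.092670


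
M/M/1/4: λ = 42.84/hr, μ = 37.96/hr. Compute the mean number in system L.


ρ = 42.84/37.96 = 1.1286
L = ρ[1 − (K+1)ρ^K + Kρ^(K+1)] / [(1−ρ)(1−ρ^(K+1))]
Numerator: 1.1286·(1 − 5·1.622158 + 4·1.830696) = 0.239251
Denominator: (-0.1286)·(-0.830696) = 0.106791
L = 0.239251/0.106791 = 2.2404

Final: 2.2404


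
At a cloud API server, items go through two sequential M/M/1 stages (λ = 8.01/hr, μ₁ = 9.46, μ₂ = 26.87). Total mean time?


Each node sees arrival rate λ = 8.01/hr (tandem ⇒ throughput preserved).
W₁ = 1/(μ₁−λ) = 1/(9.46−8.01) = 0.68966 hr
W₂ = 1/(μ₂−λ) = 1/(26.87−8.01) = 0.05302 hr
W_total = W₁ + W₂ = 0.68966 + 0.05302 = 0.74268 hr

Final: 0.74268 hr


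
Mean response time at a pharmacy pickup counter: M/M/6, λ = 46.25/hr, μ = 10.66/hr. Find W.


a = 4.3386; ρ = 0.7231; P₀ = 0.011186
Lq = P₀·a^c·ρ/(c!(1−ρ)²) = 0.97739
Wq = Lq/λ = 0.97739/46.25 = 0.02113 hr
W = Wq + 1/μ = 0.02113 + 0.09381 = 0.11494 hr

Final: 0.11494 hr


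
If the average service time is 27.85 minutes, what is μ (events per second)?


μ = 1/(service time) in consistent units.
1 second = 0.0166667 min, so μ = 0.0166667/27.85 = 0.0005984 per second

Final: 0.0005984 /sec


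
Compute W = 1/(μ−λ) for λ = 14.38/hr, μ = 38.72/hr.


W = 1/(μ−λ) = 1/(38.72 − 14.38) = 1/24.34 = 0.04108 hr

Final: 0.04108 hr


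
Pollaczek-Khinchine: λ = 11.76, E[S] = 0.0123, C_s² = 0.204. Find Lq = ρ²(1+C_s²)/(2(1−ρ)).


ρ = λ·E[S] = 11.76·0.0123 = 0.1446
Lq = ρ²(1+C_s²)/(2(1−ρ)) = 0.02092·(1+0.204)/(2·0.8554)
= 0.02092·1.2040/1.7107 = 0.01473

Final: 0.01473


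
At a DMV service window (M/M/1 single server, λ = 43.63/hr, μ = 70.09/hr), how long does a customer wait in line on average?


ρ = 43.63/70.09 = 0.6225
Wq = ρ/(μ−λ) = 0.6225/(70.09 − 43.63) = 0.6225/26.46 = 0.02353 hr

Final: 0.02353 hr


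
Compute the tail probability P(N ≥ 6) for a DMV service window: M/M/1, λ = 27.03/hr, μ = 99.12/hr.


ρ = 27.03/99.12 = 0.2727
P(N ≥ n) = ρ^n = 0.2727^6 = 0.0004113

Final: 0.0004113


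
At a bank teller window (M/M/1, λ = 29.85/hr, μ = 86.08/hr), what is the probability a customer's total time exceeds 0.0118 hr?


W ~ Exponential(μ−λ) for M/M/1.
μ − λ = 86.08 − 29.85 = 56.2300
P(W > t) = e^{−(μ−λ)t} = e^{−0.6635} = 0.515038

Final: 0.515038


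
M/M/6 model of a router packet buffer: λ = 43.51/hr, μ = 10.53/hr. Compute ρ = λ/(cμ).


ρ = λ/(cμ) = 43.51/(6·10.53) = 43.51/63.18 = 0.6887

Final: 0.6887


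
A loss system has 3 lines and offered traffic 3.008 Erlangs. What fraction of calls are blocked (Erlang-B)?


B(c,a) = (a^c/c!) / Σ_{k=0}^{c} a^k/k!
a^3/3! = 4.536096
Σ terms (k=0..3): 1.00000 + 3.00800 + 4.52403 + 4.53610 = 13.068128
B = 4.536096/13.068128 = 0.347111

Final: 0.347111


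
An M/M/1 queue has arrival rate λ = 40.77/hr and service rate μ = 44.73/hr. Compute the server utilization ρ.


ρ = λ/μ = 40.77/44.73 = 0.9115

Final: 0.9115


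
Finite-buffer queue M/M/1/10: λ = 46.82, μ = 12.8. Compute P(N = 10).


ρ = λ/μ = 46.82/12.8 = 3.6578
P_K = (1−ρ)ρ^K/(1−ρ^(K+1)) = (-2.6578·428760.133159)/(1 − 1568324.174569)
= -1139564.041410/-1568323.174569 = 0.726613

Final: 0.726613


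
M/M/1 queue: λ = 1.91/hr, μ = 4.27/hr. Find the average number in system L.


ρ = λ/μ = 1.91/4.27 = 0.4473
L = ρ/(1−ρ) = 0.4473/(1 − 0.4473) = 0.4473/0.5527 = 0.8093

Final: 0.8093


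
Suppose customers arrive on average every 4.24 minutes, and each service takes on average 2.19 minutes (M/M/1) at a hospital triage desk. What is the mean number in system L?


λ = 60/4.24 = 14.1509 /hr
μ = 60/2.19 = 27.3973 /hr
ρ = λ/μ = 14.1509/27.3973 = 0.5165
L = ρ/(1−ρ) = 0.5165/0.4835 = 1.0683

Final: 1.0683


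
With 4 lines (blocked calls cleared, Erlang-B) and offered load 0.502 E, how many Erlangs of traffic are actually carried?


B(4,0.502) = 0.001602 (Erlang-B)
Carried load = a(1 − B) = 0.502·(1 − 0.001602) = 0.502·0.998398 = 0.5012 E

Final: 0.5012 Erlangs


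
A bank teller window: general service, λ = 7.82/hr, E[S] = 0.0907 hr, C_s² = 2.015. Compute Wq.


ρ = λ·E[S] = 7.82·0.0907 = 0.7093
E[S²] = E[S]²(1+C_s²) = 0.0907²·(1+2.015) = 0.024803
Wq = λ·E[S²]/(2(1−ρ)) = 7.82·0.024803/(2·0.2907) = 0.33358 hr

Final: 0.33358 hr


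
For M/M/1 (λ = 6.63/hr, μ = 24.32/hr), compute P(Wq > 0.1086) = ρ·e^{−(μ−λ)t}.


ρ = 6.63/24.32 = 0.2726
P(Wq > t) = ρ·e^{−(μ−λ)t} = 0.2726·e^{−1.9211}
= 0.2726·0.146441 = 0.039922

Final: 0.039922


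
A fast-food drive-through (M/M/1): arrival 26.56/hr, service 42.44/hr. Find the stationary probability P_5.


ρ = 26.56/42.44 = 0.6258
P_n = (1−ρ)·ρ^n = (1 − 0.6258)·0.6258^5 = 0.3742·0.095998 = 0.035920

Final: 0.035920


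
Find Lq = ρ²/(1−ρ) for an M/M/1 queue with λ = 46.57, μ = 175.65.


ρ = 46.57/175.65 = 0.2651
Lq = ρ²/(1−ρ) = 0.07029/0.7349 = 0.09565

Final: 0.09565


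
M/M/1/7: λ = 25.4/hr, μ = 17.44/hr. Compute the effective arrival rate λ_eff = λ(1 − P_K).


ρ = 1.4564; P_K = (1−ρ)ρ^7/(1−ρ^8) = 0.329671
λ_eff = λ(1 − P_K) = 25.4·(1 − 0.329671) = 25.4·0.670329 = 17.0264 /hr

Final: 17.0264 /hr


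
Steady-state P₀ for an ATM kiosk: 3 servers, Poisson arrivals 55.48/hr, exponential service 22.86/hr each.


a = λ/μ = 55.48/22.86 = 2.4269; ρ = a/c = 0.8090
Σ_{k=0}^{2} a^k/k! (terms k=0..2) = 1.00000 + 2.42695 + 2.94503 = 6.37198
Tail: a^3/(3!(1−ρ)) = 14.29489/(6·0.1910) = 12.47256
P₀ = 1/(6.37198 + 12.47256) = 1/18.84454 = 0.053066

Final: 0.053066


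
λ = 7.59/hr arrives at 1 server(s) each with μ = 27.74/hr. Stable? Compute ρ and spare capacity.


Total capacity cμ = 1·27.74 = 27.74/hr
ρ = λ/(cμ) = 7.59/27.74 = 0.2736
Stable ⇔ ρ < 1: YES
Spare capacity = cμ − λ = 27.74 − 7.59 = 20.15/hr

Final: ρ = 0.2736; stable; margin = 20.15/hr


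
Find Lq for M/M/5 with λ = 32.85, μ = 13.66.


a = λ/μ = 2.4048; ρ = a/5 = 0.4810
P₀ = 0.088501
Lq = P₀·a^c·ρ / (c!·(1−ρ)²) = 0.088501·80.43098·0.4810/(120·0.26940)
= 0.10590

Final: 0.10590


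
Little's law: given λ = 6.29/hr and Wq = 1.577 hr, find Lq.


Lq = λWq = 6.29·1.577 = 9.9193

Final: 9.9193


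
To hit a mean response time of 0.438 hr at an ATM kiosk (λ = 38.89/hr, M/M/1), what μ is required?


W = 1/(μ−λ) ⇒ μ − λ = 1/W = 1/0.438 = 2.2831
μ = λ + 1/W = 38.89 + 2.2831 = 41.1731 per hr

Final: 41.1731 /hr


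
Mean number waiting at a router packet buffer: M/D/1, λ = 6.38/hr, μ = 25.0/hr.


ρ = 6.38/25.0 = 0.2552
M/D/1: Lq = ρ²/(2(1−ρ)) = 0.06513/(2·0.7448) = 0.04372

Final: 0.04372


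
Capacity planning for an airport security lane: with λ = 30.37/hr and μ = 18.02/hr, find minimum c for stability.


Stability requires cμ > λ ⇔ c > λ/μ.
λ/μ = 30.37/18.02 = 1.6853
Minimum integer c = ⌊1.6853⌋ + 1 = 2
Check: 2·18.02 = 36.04 > 30.37, while 1·18.02 = 18.02 ≤ 30.37

Final: 2 servers


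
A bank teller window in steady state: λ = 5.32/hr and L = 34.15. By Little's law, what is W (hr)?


W = L/λ = 34.15/5.32 = 6.4192 hr

Final: 6.4192 hr


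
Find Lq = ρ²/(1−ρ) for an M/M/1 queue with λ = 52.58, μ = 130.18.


ρ = 52.58/130.18 = 0.4039
Lq = ρ²/(1−ρ) = 0.1631/0.5961 = 0.2737

Final: 0.2737


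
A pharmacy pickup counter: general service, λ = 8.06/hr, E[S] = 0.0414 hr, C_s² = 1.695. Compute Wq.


ρ = λ·E[S] = 8.06·0.0414 = 0.3337
E[S²] = E[S]²(1+C_s²) = 0.0414²·(1+1.695) = 0.004619
Wq = λ·E[S²]/(2(1−ρ)) = 8.06·0.004619/(2·0.6663) = 0.02794 hr

Final: 0.02794 hr


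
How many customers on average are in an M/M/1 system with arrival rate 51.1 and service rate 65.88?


ρ = λ/μ = 51.1/65.88 = 0.7757
L = ρ/(1−ρ) = 0.7757/(1 − 0.7757) = 0.7757/0.2243 = 3.4574

Final: 3.4574


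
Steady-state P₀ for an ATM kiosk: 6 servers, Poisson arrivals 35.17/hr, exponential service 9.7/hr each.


a = λ/μ = 35.17/9.7 = 3.6258; ρ = a/c = 0.6043
Σ_{k=0}^{5} a^k/k! (terms k=0..5) = 1.00000 + 3.62577 + 6.57312 + 7.94421 + 7.20097 + 5.22182 = 31.56589
Tail: a^6/(6!(1−ρ)) = 2271.97634/(720·0.3957) = 7.97444
P₀ = 1/(31.56589 + 7.97444) = 1/39.54034 = 0.025291

Final: 0.025291


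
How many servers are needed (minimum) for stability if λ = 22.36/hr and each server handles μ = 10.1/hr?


Stability requires cμ > λ ⇔ c > λ/μ.
λ/μ = 22.36/10.1 = 2.2139
Minimum integer c = ⌊2.2139⌋ + 1 = 3
Check: 3·10.1 = 30.30 > 22.36, while 2·10.1 = 20.20 ≤ 22.36

Final: 3 servers


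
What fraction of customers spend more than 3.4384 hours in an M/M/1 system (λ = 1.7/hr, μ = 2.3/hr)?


W ~ Exponential(μ−λ) for M/M/1.
μ − λ = 2.3 − 1.7 = 0.6000
P(W > t) = e^{−(μ−λ)t} = e^{−2.0630} = 0.127067

Final: 0.127067


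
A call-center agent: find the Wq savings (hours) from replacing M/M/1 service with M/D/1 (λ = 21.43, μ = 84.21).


ρ = 21.43/84.21 = 0.2545
Wq(M/M/1) = ρ/(μ−λ) = 0.2545/62.78 = 0.004054 hr
Wq(M/D/1) = ρ/(2(μ−λ)) = 0.002027 hr
Savings = 0.004054 − 0.002027 = 0.002027 hr

Final: 0.002027 hr


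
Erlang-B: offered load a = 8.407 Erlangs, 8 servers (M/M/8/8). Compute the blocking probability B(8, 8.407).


B(c,a) = (a^c/c!) / Σ_{k=0}^{c} a^k/k!
a^8/8! = 618.882006
Σ terms (k=0..8): 1.00000 + 8.40700 + 35.33882 + 99.03117 + 208.13875 + 349.96450 + 490.35859 + 588.92067 + 618.88201 = 2400.041506
B = 618.882006/2400.041506 = 0.257863

Final: 0.257863


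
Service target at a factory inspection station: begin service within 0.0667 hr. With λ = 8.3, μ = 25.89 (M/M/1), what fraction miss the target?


ρ = 8.3/25.89 = 0.3206
P(Wq > t) = ρ·e^{−(μ−λ)t} = 0.3206·e^{−1.1733}
= 0.3206·0.309359 = 0.099176

Final: 0.099176


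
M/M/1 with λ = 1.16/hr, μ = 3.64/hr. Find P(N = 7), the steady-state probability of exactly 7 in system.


ρ = 1.16/3.64 = 0.3187
P_n = (1−ρ)·ρ^n = (1 − 0.3187)·0.3187^7 = 0.6813·0.0003338 = 0.0002274

Final: 0.0002274


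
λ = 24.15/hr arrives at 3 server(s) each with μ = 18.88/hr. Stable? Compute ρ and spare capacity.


Total capacity cμ = 3·18.88 = 56.64/hr
ρ = λ/(cμ) = 24.15/56.64 = 0.4264
Stable ⇔ ρ < 1: YES
Spare capacity = cμ − λ = 56.64 − 24.15 = 32.49/hr

Final: ρ = 0.4264; stable; margin = 32.49/hr


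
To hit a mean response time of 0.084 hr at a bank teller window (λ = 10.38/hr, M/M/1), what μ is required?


W = 1/(μ−λ) ⇒ μ − λ = 1/W = 1/0.084 = 11.9048
μ = λ + 1/W = 10.38 + 11.9048 = 22.2848 per hr

Final: 22.2848 /hr


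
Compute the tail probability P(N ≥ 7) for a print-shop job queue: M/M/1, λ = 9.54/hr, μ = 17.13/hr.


ρ = 9.54/17.13 = 0.5569
P(N ≥ n) = ρ^n = 0.5569^7 = 0.016616

Final: 0.016616


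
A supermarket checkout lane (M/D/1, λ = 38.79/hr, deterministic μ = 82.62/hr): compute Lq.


ρ = 38.79/82.62 = 0.4695
M/D/1: Lq = ρ²/(2(1−ρ)) = 0.2204/(2·0.5305) = 0.20776

Final: 0.20776


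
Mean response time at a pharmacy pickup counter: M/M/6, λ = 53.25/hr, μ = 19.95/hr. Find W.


a = 2.6692; ρ = 0.4449; P₀ = 0.068731
Lq = P₀·a^c·ρ/(c!(1−ρ)²) = 0.04983
Wq = Lq/λ = 0.04983/53.25 = 0.0009358 hr
W = Wq + 1/μ = 0.0009358 + 0.05013 = 0.05106 hr

Final: 0.05106 hr


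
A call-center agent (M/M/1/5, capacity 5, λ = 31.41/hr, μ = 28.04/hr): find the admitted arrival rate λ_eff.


ρ = 1.1202; P_K = (1−ρ)ρ^5/(1−ρ^6) = 0.217244
λ_eff = λ(1 − P_K) = 31.41·(1 − 0.217244) = 31.41·0.782756 = 24.5864 /hr

Final: 24.5864 /hr


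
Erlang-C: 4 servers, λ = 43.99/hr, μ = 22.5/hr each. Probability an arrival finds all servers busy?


a = λ/μ = 1.9551; ρ = a/4 = 0.4888
P₀ = 0.136934 (from M/M/c formula)
C(c,a) = [a^c/(c!(1−ρ))]·P₀ = [14.61120/(24·0.5112)]·0.136934
= 1.19087·0.136934 = 0.163071

Final: 0.163071


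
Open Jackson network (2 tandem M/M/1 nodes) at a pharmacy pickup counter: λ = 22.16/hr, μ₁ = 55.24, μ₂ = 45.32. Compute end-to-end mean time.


Each node sees arrival rate λ = 22.16/hr (tandem ⇒ throughput preserved).
W₁ = 1/(μ₁−λ) = 1/(55.24−22.16) = 0.03023 hr
W₂ = 1/(μ₂−λ) = 1/(45.32−22.16) = 0.04318 hr
W_total = W₁ + W₂ = 0.03023 + 0.04318 = 0.07341 hr

Final: 0.07341 hr


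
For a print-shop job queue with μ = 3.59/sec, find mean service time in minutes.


Mean service time = 1/μ = 1/3.59 second = 0.27855 second
In minutes: 0.27855 × 0.0166667 = 0.004643 min

Final: 0.004643 min


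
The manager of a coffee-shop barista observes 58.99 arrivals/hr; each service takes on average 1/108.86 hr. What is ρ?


ρ = λ/μ = 58.99/108.86 = 0.5419

Final: 0.5419


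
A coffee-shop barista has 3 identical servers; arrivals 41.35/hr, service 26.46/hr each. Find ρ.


ρ = λ/(cμ) = 41.35/(3·26.46) = 41.35/79.38 = 0.5209

Final: 0.5209


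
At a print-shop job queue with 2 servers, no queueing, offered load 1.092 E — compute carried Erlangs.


B(2,1.092) = 0.221793 (Erlang-B)
Carried load = a(1 − B) = 1.092·(1 − 0.221793) = 1.092·0.778207 = 0.8498 E

Final: 0.8498 Erlangs


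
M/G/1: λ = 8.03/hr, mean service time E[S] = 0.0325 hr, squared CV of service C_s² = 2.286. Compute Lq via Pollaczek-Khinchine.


ρ = λ·E[S] = 8.03·0.0325 = 0.2610
Lq = ρ²(1+C_s²)/(2(1−ρ)) = 0.06811·(1+2.286)/(2·0.7390)
= 0.06811·3.2860/1.4781 = 0.15142

Final: 0.15142


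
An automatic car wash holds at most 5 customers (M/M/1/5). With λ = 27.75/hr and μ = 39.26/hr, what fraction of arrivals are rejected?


ρ = λ/μ = 27.75/39.26 = 0.7068
P_K = (1−ρ)ρ^K/(1−ρ^(K+1)) = (0.2932·0.176426)/(1 − 0.124703)
= 0.051724/0.875297 = 0.059093

Final: 0.059093


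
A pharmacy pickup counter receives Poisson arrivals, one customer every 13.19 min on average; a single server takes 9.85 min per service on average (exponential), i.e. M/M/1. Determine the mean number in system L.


λ = 60/13.19 = 4.5489 /hr
μ = 60/9.85 = 6.0914 /hr
ρ = λ/μ = 4.5489/6.0914 = 0.7468
L = ρ/(1−ρ) = 0.7468/0.2532 = 2.9491

Final: 2.9491


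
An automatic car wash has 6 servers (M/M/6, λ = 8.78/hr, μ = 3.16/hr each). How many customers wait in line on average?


a = λ/μ = 2.7785; ρ = a/6 = 0.4631
P₀ = 0.061475
Lq = P₀·a^c·ρ / (c!·(1−ρ)²) = 0.061475·460.09191·0.4631/(720·0.28828)
= 0.06310

Final: 0.06310


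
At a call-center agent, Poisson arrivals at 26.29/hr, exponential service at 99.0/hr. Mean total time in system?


W = 1/(μ−λ) = 1/(99.0 − 26.29) = 1/72.71 = 0.01375 hr

Final: 0.01375 hr


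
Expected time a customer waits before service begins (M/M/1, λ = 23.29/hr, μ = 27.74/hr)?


ρ = 23.29/27.74 = 0.8396
Wq = ρ/(μ−λ) = 0.8396/(27.74 − 23.29) = 0.8396/4.45 = 0.1887 hr

Final: 0.1887 hr


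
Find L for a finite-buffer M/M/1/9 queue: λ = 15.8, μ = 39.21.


ρ = 15.8/39.21 = 0.4030
L = ρ[1 − (K+1)ρ^K + Kρ^(K+1)] / [(1−ρ)(1−ρ^(K+1))]
Numerator: 0.4030·(1 − 10·0.0002801 + 9·0.0001129) = 0.402239
Denominator: (0.5970)·(0.999887) = 0.596974
L = 0.402239/0.596974 = 0.6738

Final: 0.6738


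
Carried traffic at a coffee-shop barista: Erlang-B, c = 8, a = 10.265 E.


B(8,10.265) = 0.350552 (Erlang-B)
Carried load = a(1 − B) = 10.265·(1 − 0.350552) = 10.265·0.649448 = 6.6666 E

Final: 6.6666 Erlangs


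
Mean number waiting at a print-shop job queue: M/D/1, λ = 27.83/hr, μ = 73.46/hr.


ρ = 27.83/73.46 = 0.3788
M/D/1: Lq = ρ²/(2(1−ρ)) = 0.1435/(2·0.6212) = 0.11553

Final: 0.11553


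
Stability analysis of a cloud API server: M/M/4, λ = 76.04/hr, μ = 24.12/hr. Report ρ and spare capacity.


Total capacity cμ = 4·24.12 = 96.48/hr
ρ = λ/(cμ) = 76.04/96.48 = 0.7881
Stable ⇔ ρ < 1: YES
Spare capacity = cμ − λ = 96.48 − 76.04 = 20.44/hr

Final: ρ = 0.7881; stable; margin = 20.44/hr


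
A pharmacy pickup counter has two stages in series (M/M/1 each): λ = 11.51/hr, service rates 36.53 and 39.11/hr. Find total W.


Each node sees arrival rate λ = 11.51/hr (tandem ⇒ throughput preserved).
W₁ = 1/(μ₁−λ) = 1/(36.53−11.51) = 0.03997 hr
W₂ = 1/(μ₂−λ) = 1/(39.11−11.51) = 0.03623 hr
W_total = W₁ + W₂ = 0.03997 + 0.03623 = 0.07620 hr

Final: 0.07620 hr


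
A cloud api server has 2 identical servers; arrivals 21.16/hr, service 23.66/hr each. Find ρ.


ρ = λ/(cμ) = 21.16/(2·23.66) = 21.16/47.32 = 0.4472

Final: 0.4472


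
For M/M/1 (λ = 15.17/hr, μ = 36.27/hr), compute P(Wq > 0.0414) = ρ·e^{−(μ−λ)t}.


ρ = 15.17/36.27 = 0.4183
P(Wq > t) = ρ·e^{−(μ−λ)t} = 0.4183·e^{−0.8735}
= 0.4183·0.417471 = 0.174608

Final: 0.174608


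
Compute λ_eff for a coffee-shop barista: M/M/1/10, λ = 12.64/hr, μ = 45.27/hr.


ρ = 0.2792; P_K = (1−ρ)ρ^10/(1−ρ^11) = 0.000002076
λ_eff = λ(1 − P_K) = 12.64·(1 − 0.000002076) = 12.64·0.999998 = 12.6400 /hr

Final: 12.6400 /hr


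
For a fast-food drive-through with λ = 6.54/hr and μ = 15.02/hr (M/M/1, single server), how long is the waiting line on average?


ρ = 6.54/15.02 = 0.4354
Lq = ρ²/(1−ρ) = 0.1896/0.5646 = 0.3358

Final: 0.3358


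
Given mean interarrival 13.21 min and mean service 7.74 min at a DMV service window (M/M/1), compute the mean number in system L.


λ = 60/13.21 = 4.5420 /hr
μ = 60/7.74 = 7.7519 /hr
ρ = λ/μ = 4.5420/7.7519 = 0.5859
L = ρ/(1−ρ) = 0.5859/0.4141 = 1.4150

Final: 1.4150


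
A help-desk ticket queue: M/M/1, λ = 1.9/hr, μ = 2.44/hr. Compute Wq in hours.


ρ = 1.9/2.44 = 0.7787
Wq = ρ/(μ−λ) = 0.7787/(2.44 − 1.9) = 0.7787/0.5400 = 1.4420 hr

Final: 1.4420 hr


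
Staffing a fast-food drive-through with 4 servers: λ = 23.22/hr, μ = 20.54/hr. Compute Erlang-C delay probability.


a = λ/μ = 1.1305; ρ = a/4 = 0.2826
P₀ = 0.322049 (from M/M/c formula)
C(c,a) = [a^c/(c!(1−ρ))]·P₀ = [1.63323/(24·0.7174)]·0.322049
= 0.09486·0.322049 = 0.030550

Final: 0.030550


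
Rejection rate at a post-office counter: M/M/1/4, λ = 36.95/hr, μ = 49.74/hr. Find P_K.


ρ = λ/μ = 36.95/49.74 = 0.7429
P_K = (1−ρ)ρ^K/(1−ρ^(K+1)) = (0.2571·0.304533)/(1 − 0.226226)
= 0.078307/0.773774 = 0.101201

Final: 0.101201


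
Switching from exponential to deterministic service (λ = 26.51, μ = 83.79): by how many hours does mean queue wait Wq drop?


ρ = 26.51/83.79 = 0.3164
Wq(M/M/1) = ρ/(μ−λ) = 0.3164/57.28 = 0.005524 hr
Wq(M/D/1) = ρ/(2(μ−λ)) = 0.002762 hr
Savings = 0.005524 − 0.002762 = 0.002762 hr

Final: 0.002762 hr


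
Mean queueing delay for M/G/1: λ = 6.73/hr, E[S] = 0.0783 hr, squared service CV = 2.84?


ρ = λ·E[S] = 6.73·0.0783 = 0.5270
E[S²] = E[S]²(1+C_s²) = 0.0783²·(1+2.84) = 0.023543
Wq = λ·E[S²]/(2(1−ρ)) = 6.73·0.023543/(2·0.4730) = 0.16747 hr

Final: 0.16747 hr


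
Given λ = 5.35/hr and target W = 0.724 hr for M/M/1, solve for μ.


W = 1/(μ−λ) ⇒ μ − λ = 1/W = 1/0.724 = 1.3812
μ = λ + 1/W = 5.35 + 1.3812 = 6.7312 per hr

Final: 6.7312 /hr


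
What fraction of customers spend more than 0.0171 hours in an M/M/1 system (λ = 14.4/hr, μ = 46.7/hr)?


W ~ Exponential(μ−λ) for M/M/1.
μ − λ = 46.7 − 14.4 = 32.3000
P(W > t) = e^{−(μ−λ)t} = e^{−0.5523} = 0.575607

Final: 0.575607


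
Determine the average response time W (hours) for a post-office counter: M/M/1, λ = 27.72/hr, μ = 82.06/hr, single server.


W = 1/(μ−λ) = 1/(82.06 − 27.72) = 1/54.34 = 0.01840 hr

Final: 0.01840 hr


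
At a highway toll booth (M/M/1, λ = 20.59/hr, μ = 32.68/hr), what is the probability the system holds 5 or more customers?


ρ = 20.59/32.68 = 0.6300
P(N ≥ n) = ρ^n = 0.6300^5 = 0.099282

Final: 0.099282


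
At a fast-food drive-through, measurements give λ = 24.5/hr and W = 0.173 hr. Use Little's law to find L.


L = λW = 24.5·0.173 = 4.2385

Final: 4.2385


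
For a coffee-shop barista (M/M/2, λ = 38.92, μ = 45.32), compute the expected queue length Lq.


a = λ/μ = 0.8588; ρ = a/2 = 0.4294
P₀ = 0.399197
Lq = P₀·a^c·ρ / (c!·(1−ρ)²) = 0.399197·0.73751·0.4294/(2·0.32559)
= 0.19413

Final: 0.19413


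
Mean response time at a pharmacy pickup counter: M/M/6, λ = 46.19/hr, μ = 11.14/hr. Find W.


a = 4.1463; ρ = 0.6911; P₀ = 0.014086
Lq = P₀·a^c·ρ/(c!(1−ρ)²) = 0.71973
Wq = Lq/λ = 0.71973/46.19 = 0.01558 hr
W = Wq + 1/μ = 0.01558 + 0.08977 = 0.10535 hr

Final: 0.10535 hr


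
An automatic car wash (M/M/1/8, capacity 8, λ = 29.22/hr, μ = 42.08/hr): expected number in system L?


ρ = 29.22/42.08 = 0.6944
L = ρ[1 − (K+1)ρ^K + Kρ^(K+1)] / [(1−ρ)(1−ρ^(K+1))]
Numerator: 0.6944·(1 − 9·0.054055 + 8·0.037535) = 0.565087
Denominator: (0.3056)·(0.962465) = 0.294137
L = 0.565087/0.294137 = 1.9212

Final: 1.9212


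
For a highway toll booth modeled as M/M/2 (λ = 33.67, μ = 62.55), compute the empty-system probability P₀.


a = λ/μ = 33.67/62.55 = 0.5383; ρ = a/c = 0.2691
Σ_{k=0}^{1} a^k/k! (terms k=0..1) = 1.00000 + 0.53829 = 1.53829
Tail: a^2/(2!(1−ρ)) = 0.28976/(2·0.7309) = 0.19823
P₀ = 1/(1.53829 + 0.19823) = 1/1.73652 = 0.575864

Final: 0.575864


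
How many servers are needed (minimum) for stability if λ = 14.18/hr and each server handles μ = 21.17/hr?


Stability requires cμ > λ ⇔ c > λ/μ.
λ/μ = 14.18/21.17 = 0.6698
Minimum integer c = ⌊0.6698⌋ + 1 = 1
Check: 1·21.17 = 21.17 > 14.18, while 0·21.17 = 0.00 ≤ 14.18

Final: 1 servers


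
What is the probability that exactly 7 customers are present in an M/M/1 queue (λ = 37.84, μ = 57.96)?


ρ = 37.84/57.96 = 0.6529
P_n = (1−ρ)·ρ^n = (1 − 0.6529)·0.6529^7 = 0.3471·0.050554 = 0.017549

Final: 0.017549


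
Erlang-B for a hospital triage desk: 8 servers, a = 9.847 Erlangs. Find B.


B(c,a) = (a^c/c!) / Σ_{k=0}^{c} a^k/k!
a^8/8! = 2192.355508
Σ terms (k=0..8): 1.00000 + 9.84700 + 48.48170 + 159.13311 + 391.74595 + 771.50446 + 1266.16741 + 1781.13578 + 2192.35551 = 6621.370932
B = 2192.355508/6621.370932 = 0.331103

Final: 0.331103


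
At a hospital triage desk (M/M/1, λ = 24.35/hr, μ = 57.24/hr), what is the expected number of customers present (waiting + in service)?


ρ = λ/μ = 24.35/57.24 = 0.4254
L = ρ/(1−ρ) = 0.4254/(1 − 0.4254) = 0.4254/0.5746 = 0.7403

Final: 0.7403


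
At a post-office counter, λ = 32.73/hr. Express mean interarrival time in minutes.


Mean interarrival time = 1/λ = 1/32.73 hour = 0.03055 hour
In minutes: 0.03055 × 60 = 1.8332 min

Final: 1.8332 min


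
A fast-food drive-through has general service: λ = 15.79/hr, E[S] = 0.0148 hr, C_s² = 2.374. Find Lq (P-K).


ρ = λ·E[S] = 15.79·0.0148 = 0.2337
Lq = ρ²(1+C_s²)/(2(1−ρ)) = 0.05461·(1+2.374)/(2·0.7663)
= 0.05461·3.3740/1.5326 = 0.12023

Final: 0.12023


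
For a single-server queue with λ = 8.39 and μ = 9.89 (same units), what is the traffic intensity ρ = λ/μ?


ρ = λ/μ = 8.39/9.89 = 0.8483

Final: 0.8483


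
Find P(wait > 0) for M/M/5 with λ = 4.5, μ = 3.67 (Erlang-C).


a = λ/μ = 1.2262; ρ = a/5 = 0.2452
P₀ = 0.293262 (from M/M/c formula)
C(c,a) = [a^c/(c!(1−ρ))]·P₀ = [2.77161/(120·0.7548)]·0.293262
= 0.03060·0.293262 = 0.008974

Final: 0.008974


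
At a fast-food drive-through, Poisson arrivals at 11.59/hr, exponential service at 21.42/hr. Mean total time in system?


W = 1/(μ−λ) = 1/(21.42 − 11.59) = 1/9.83 = 0.1017 hr

Final: 0.1017 hr


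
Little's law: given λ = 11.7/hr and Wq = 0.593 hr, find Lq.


Lq = λWq = 11.7·0.593 = 6.9381

Final: 6.9381


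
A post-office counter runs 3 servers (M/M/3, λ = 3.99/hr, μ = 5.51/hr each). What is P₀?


a = λ/μ = 3.99/5.51 = 0.7241; ρ = a/c = 0.2414
Σ_{k=0}^{2} a^k/k! (terms k=0..2) = 1.00000 + 0.72414 + 0.26219 = 1.98633
Tail: a^3/(3!(1−ρ)) = 0.37972/(6·0.7586) = 0.08342
P₀ = 1/(1.98633 + 0.08342) = 1/2.06975 = 0.483150

Final: 0.483150


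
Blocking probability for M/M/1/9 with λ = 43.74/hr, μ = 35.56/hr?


ρ = λ/μ = 43.74/35.56 = 1.2300
P_K = (1−ρ)ρ^K/(1−ρ^(K+1)) = (-0.2300·6.445450)/(1 − 7.928121)
= -1.482671/-6.928121 = 0.214008

Final: 0.214008


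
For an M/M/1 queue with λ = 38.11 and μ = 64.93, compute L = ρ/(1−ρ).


ρ = λ/μ = 38.11/64.93 = 0.5869
L = ρ/(1−ρ) = 0.5869/(1 − 0.5869) = 0.5869/0.4131 = 1.4210

Final: 1.4210


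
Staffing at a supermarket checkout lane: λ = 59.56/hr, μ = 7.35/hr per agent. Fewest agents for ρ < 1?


Stability requires cμ > λ ⇔ c > λ/μ.
λ/μ = 59.56/7.35 = 8.1034
Minimum integer c = ⌊8.1034⌋ + 1 = 9
Check: 9·7.35 = 66.15 > 59.56, while 8·7.35 = 58.80 ≤ 59.56

Final: 9 servers


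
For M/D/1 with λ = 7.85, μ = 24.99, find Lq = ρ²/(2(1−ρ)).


ρ = 7.85/24.99 = 0.3141
M/D/1: Lq = ρ²/(2(1−ρ)) = 0.09867/(2·0.6859) = 0.07193

Final: 0.07193


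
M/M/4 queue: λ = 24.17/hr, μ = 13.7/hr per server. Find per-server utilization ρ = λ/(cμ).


ρ = λ/(cμ) = 24.17/(4·13.7) = 24.17/54.80 = 0.4411

Final: 0.4411


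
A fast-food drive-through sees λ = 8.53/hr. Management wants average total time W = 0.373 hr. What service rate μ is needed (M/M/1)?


W = 1/(μ−λ) ⇒ μ − λ = 1/W = 1/0.373 = 2.6810
μ = λ + 1/W = 8.53 + 2.6810 = 11.2110 per hr

Final: 11.2110 /hr


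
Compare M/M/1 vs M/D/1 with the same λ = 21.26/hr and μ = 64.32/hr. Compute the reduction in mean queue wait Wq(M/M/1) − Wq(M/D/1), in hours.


ρ = 21.26/64.32 = 0.3305
Wq(M/M/1) = ρ/(μ−λ) = 0.3305/43.06 = 0.007676 hr
Wq(M/D/1) = ρ/(2(μ−λ)) = 0.003838 hr
Savings = 0.007676 − 0.003838 = 0.003838 hr

Final: 0.003838 hr


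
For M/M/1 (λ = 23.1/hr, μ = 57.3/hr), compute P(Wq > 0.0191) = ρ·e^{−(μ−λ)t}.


ρ = 23.1/57.3 = 0.4031
P(Wq > t) = ρ·e^{−(μ−λ)t} = 0.4031·e^{−0.6532}
= 0.4031·0.520367 = 0.209782

Final: 0.209782


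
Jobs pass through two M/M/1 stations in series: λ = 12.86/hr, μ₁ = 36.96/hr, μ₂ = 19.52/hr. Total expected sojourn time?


Each node sees arrival rate λ = 12.86/hr (tandem ⇒ throughput preserved).
W₁ = 1/(μ₁−λ) = 1/(36.96−12.86) = 0.04149 hr
W₂ = 1/(μ₂−λ) = 1/(19.52−12.86) = 0.15015 hr
W_total = W₁ + W₂ = 0.04149 + 0.15015 = 0.19164 hr

Final: 0.19164 hr


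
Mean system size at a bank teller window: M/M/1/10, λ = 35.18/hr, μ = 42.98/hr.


ρ = 35.18/42.98 = 0.8185
L = ρ[1 − (K+1)ρ^K + Kρ^(K+1)] / [(1−ρ)(1−ρ^(K+1))]
Numerator: 0.8185·(1 − 11·0.134988 + 10·0.110490) = 0.507513
Denominator: (0.1815)·(0.889510) = 0.161428
L = 0.507513/0.161428 = 3.1439

Final: 3.1439


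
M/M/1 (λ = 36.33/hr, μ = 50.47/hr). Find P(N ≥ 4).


ρ = 36.33/50.47 = 0.7198
P(N ≥ n) = ρ^n = 0.7198^4 = 0.268490

Final: 0.268490


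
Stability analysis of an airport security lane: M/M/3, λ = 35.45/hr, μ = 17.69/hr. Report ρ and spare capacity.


Total capacity cμ = 3·17.69 = 53.07/hr
ρ = λ/(cμ) = 35.45/53.07 = 0.6680
Stable ⇔ ρ < 1: YES
Spare capacity = cμ − λ = 53.07 − 35.45 = 17.62/hr

Final: ρ = 0.6680; stable; margin = 17.62/hr


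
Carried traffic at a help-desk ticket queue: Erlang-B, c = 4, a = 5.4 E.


B(4,5.4) = 0.428650 (Erlang-B)
Carried load = a(1 − B) = 5.4·(1 − 0.428650) = 5.4·0.571350 = 3.0853 E

Final: 3.0853 Erlangs


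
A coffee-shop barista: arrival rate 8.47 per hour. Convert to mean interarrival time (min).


Mean interarrival time = 1/λ = 1/8.47 hour = 0.11806 hour
In minutes: 0.11806 × 60 = 7.0838 min

Final: 7.0838 min


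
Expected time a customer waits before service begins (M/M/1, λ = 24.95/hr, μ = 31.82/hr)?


ρ = 24.95/31.82 = 0.7841
Wq = ρ/(μ−λ) = 0.7841/(31.82 − 24.95) = 0.7841/6.87 = 0.1141 hr

Final: 0.1141 hr


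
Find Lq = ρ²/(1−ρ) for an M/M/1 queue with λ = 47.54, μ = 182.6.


ρ = 47.54/182.6 = 0.2604
Lq = ρ²/(1−ρ) = 0.06778/0.7396 = 0.09164

Final: 0.09164


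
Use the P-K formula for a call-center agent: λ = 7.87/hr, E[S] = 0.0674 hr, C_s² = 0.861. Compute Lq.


ρ = λ·E[S] = 7.87·0.0674 = 0.5304
Lq = ρ²(1+C_s²)/(2(1−ρ)) = 0.2814·(1+0.861)/(2·0.4696)
= 0.2814·1.8610/0.9391 = 0.55756

Final: 0.55756


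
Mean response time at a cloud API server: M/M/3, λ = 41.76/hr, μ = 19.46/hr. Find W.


a = 2.1459; ρ = 0.7153; P₀ = 0.089016
Lq = P₀·a^c·ρ/(c!(1−ρ)²) = 1.29400
Wq = Lq/λ = 1.29400/41.76 = 0.03099 hr
W = Wq + 1/μ = 0.03099 + 0.05139 = 0.08237 hr

Final: 0.08237 hr


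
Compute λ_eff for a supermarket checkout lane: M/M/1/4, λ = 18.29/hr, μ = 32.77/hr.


ρ = 0.5581; P_K = (1−ρ)ρ^4/(1−ρ^5) = 0.045334
λ_eff = λ(1 − P_K) = 18.29·(1 − 0.045334) = 18.29·0.954666 = 17.4608 /hr

Final: 17.4608 /hr


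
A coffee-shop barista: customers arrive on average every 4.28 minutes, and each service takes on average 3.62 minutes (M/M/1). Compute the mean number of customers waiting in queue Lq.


λ = 60/4.28 = 14.0187 /hr
μ = 60/3.62 = 16.5746 /hr
ρ = λ/μ = 14.0187/16.5746 = 0.8458
Lq = ρ²/(1−ρ) = 0.7154/0.1542 = 4.6391

Final: 4.6391


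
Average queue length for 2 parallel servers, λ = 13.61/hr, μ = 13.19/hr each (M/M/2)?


a = λ/μ = 1.0318; ρ = a/2 = 0.5159
P₀ = 0.319330
Lq = P₀·a^c·ρ / (c!·(1−ρ)²) = 0.319330·1.06470·0.5159/(2·0.23433)
= 0.37427

Final: 0.37427


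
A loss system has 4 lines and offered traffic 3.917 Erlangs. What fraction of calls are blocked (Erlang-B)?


B(c,a) = (a^c/c!) / Σ_{k=0}^{c} a^k/k!
a^4/4! = 9.808510
Σ terms (k=0..4): 1.00000 + 3.91700 + 7.67144 + 10.01635 + 9.80851 = 32.413304
B = 9.808510/32.413304 = 0.302608

Final: 0.302608


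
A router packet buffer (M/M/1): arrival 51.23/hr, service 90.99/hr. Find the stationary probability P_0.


ρ = 51.23/90.99 = 0.5630
P_n = (1−ρ)·ρ^n = (1 − 0.5630)·0.5630^0 = 0.4370·1.000000 = 0.436971

Final: 0.436971


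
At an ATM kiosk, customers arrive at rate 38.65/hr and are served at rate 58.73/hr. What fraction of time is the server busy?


ρ = λ/μ = 38.65/58.73 = 0.6581

Final: 0.6581


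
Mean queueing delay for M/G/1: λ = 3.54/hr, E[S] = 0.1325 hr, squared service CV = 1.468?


ρ = λ·E[S] = 3.54·0.1325 = 0.4691
E[S²] = E[S]²(1+C_s²) = 0.1325²·(1+1.468) = 0.043329
Wq = λ·E[S²]/(2(1−ρ)) = 3.54·0.043329/(2·0.5310) = 0.14444 hr

Final: 0.14444 hr


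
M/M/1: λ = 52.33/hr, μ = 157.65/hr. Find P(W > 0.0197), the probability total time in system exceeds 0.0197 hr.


W ~ Exponential(μ−λ) for M/M/1.
μ − λ = 157.65 − 52.33 = 105.3200
P(W > t) = e^{−(μ−λ)t} = e^{−2.0748} = 0.125581

Final: 0.125581


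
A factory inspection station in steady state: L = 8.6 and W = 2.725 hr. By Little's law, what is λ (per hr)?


λ = L/W = 8.6/2.725 = 3.1560 /hr

Final: 3.1560 /hr


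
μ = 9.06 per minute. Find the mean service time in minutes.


Mean service time = 1/μ = 1/9.06 minute = 0.11038 minute
In minutes: 0.11038 × 1 = 0.1104 min

Final: 0.1104 min


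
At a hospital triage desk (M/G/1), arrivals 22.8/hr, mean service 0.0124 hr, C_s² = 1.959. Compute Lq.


ρ = λ·E[S] = 22.8·0.0124 = 0.2827
Lq = ρ²(1+C_s²)/(2(1−ρ)) = 0.07993·(1+1.959)/(2·0.7173)
= 0.07993·2.9590/1.4346 = 0.16487

Final: 0.16487


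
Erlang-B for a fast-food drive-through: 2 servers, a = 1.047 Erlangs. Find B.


B(c,a) = (a^c/c!) / Σ_{k=0}^{c} a^k/k!
a^2/2! = 0.548104
Σ terms (k=0..2): 1.00000 + 1.04700 + 0.54810 = 2.595104
B = 0.548104/2.595104 = 0.211207

Final: 0.211207


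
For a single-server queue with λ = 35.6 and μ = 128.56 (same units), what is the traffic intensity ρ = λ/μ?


ρ = λ/μ = 35.6/128.56 = 0.2769

Final: 0.2769


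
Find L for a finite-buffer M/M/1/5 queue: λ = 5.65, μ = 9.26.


ρ = 5.65/9.26 = 0.6102
L = ρ[1 − (K+1)ρ^K + Kρ^(K+1)] / [(1−ρ)(1−ρ^(K+1))]
Numerator: 0.6102·(1 − 6·0.084564 + 5·0.051597) = 0.457979
Denominator: (0.3898)·(0.948403) = 0.369734
L = 0.457979/0.369734 = 1.2387

Final: 1.2387


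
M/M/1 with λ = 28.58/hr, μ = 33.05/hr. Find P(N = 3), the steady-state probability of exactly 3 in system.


ρ = 28.58/33.05 = 0.8648
P_n = (1−ρ)·ρ^n = (1 − 0.8648)·0.8648^3 = 0.1352·0.646654 = 0.087460

Final: 0.087460


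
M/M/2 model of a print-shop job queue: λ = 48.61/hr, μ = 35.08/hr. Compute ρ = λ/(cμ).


ρ = λ/(cμ) = 48.61/(2·35.08) = 48.61/70.16 = 0.6928

Final: 0.6928


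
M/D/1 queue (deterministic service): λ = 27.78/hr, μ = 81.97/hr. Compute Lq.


ρ = 27.78/81.97 = 0.3389
M/D/1: Lq = ρ²/(2(1−ρ)) = 0.1149/(2·0.6611) = 0.08687

Final: 0.08687


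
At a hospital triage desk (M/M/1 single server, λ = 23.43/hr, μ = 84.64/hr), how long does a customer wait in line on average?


ρ = 23.43/84.64 = 0.2768
Wq = ρ/(μ−λ) = 0.2768/(84.64 − 23.43) = 0.2768/61.21 = 0.004522 hr

Final: 0.004522 hr


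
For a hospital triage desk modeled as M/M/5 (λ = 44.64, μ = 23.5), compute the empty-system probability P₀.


a = λ/μ = 44.64/23.5 = 1.8996; ρ = a/c = 0.3799
Σ_{k=0}^{4} a^k/k! (terms k=0..4) = 1.00000 + 1.89957 + 1.80419 + 1.14240 + 0.54252 = 6.38868
Tail: a^5/(5!(1−ρ)) = 24.73327/(120·0.6201) = 0.33239
P₀ = 1/(6.38868 + 0.33239) = 1/6.72107 = 0.148786

Final: 0.148786


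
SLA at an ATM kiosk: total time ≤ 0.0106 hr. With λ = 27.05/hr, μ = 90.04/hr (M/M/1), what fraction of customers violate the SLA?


W ~ Exponential(μ−λ) for M/M/1.
μ − λ = 90.04 − 27.05 = 62.9900
P(W > t) = e^{−(μ−λ)t} = e^{−0.6677} = 0.512890

Final: 0.512890


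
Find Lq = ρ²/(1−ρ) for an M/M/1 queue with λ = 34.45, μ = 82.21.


ρ = 34.45/82.21 = 0.4190
Lq = ρ²/(1−ρ) = 0.1756/0.5810 = 0.3023

Final: 0.3023


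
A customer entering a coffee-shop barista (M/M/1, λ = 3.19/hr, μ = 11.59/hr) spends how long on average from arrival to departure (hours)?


W = 1/(μ−λ) = 1/(11.59 − 3.19) = 1/8.40 = 0.1190 hr

Final: 0.1190 hr


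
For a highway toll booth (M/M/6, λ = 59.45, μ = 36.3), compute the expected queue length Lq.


a = λ/μ = 1.6377; ρ = a/6 = 0.2730
P₀ = 0.194334
Lq = P₀·a^c·ρ / (c!·(1−ρ)²) = 0.194334·19.29618·0.2730/(720·0.52859)
= 0.002689

Final: 0.002689


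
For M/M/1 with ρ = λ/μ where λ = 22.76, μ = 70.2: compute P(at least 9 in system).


ρ = 22.76/70.2 = 0.3242
P(N ≥ n) = ρ^n = 0.3242^9 = 0.00003958

Final: 0.00003958


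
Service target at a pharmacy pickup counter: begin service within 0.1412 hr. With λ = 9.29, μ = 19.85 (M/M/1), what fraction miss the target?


ρ = 9.29/19.85 = 0.4680
P(Wq > t) = ρ·e^{−(μ−λ)t} = 0.4680·e^{−1.4911}
= 0.4680·0.225131 = 0.105364

Final: 0.105364


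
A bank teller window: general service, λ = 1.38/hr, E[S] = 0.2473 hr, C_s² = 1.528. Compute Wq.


ρ = λ·E[S] = 1.38·0.2473 = 0.3413
E[S²] = E[S]²(1+C_s²) = 0.2473²·(1+1.528) = 0.154606
Wq = λ·E[S²]/(2(1−ρ)) = 1.38·0.154606/(2·0.6587) = 0.16195 hr

Final: 0.16195 hr


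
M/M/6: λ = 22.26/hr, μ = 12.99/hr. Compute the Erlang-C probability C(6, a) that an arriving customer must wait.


a = λ/μ = 1.7136; ρ = a/6 = 0.2856
P₀ = 0.180108 (from M/M/c formula)
C(c,a) = [a^c/(c!(1−ρ))]·P₀ = [25.32189/(720·0.7144)]·0.180108
= 0.04923·0.180108 = 0.008867

Final: 0.008867


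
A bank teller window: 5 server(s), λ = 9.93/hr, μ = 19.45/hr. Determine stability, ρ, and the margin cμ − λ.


Total capacity cμ = 5·19.45 = 97.25/hr
ρ = λ/(cμ) = 9.93/97.25 = 0.1021
Stable ⇔ ρ < 1: YES
Spare capacity = cμ − λ = 97.25 − 9.93 = 87.32/hr

Final: ρ = 0.1021; stable; margin = 87.32/hr


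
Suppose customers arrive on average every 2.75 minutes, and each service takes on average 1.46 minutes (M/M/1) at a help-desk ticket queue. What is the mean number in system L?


λ = 60/2.75 = 21.8182 /hr
μ = 60/1.46 = 41.0959 /hr
ρ = λ/μ = 21.8182/41.0959 = 0.5309
L = ρ/(1−ρ) = 0.5309/0.4691 = 1.1318

Final: 1.1318


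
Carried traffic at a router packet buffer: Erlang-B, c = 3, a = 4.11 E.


B(3,4.11) = 0.460502 (Erlang-B)
Carried load = a(1 − B) = 4.11·(1 − 0.460502) = 4.11·0.539498 = 2.2173 E

Final: 2.2173 Erlangs


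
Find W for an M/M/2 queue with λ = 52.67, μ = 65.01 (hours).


a = 0.8102; ρ = 0.4051; P₀ = 0.423395
Lq = P₀·a^c·ρ/(c!(1−ρ)²) = 0.15905
Wq = Lq/λ = 0.15905/52.67 = 0.003020 hr
W = Wq + 1/μ = 0.003020 + 0.01538 = 0.01840 hr

Final: 0.01840 hr


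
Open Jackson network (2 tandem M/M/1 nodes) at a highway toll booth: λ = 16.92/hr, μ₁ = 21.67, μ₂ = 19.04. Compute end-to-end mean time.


Each node sees arrival rate λ = 16.92/hr (tandem ⇒ throughput preserved).
W₁ = 1/(μ₁−λ) = 1/(21.67−16.92) = 0.21053 hr
W₂ = 1/(μ₂−λ) = 1/(19.04−16.92) = 0.47170 hr
W_total = W₁ + W₂ = 0.21053 + 0.47170 = 0.68222 hr

Final: 0.68222 hr


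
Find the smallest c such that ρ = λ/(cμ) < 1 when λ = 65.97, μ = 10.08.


Stability requires cμ > λ ⇔ c > λ/μ.
λ/μ = 65.97/10.08 = 6.5446
Minimum integer c = ⌊6.5446⌋ + 1 = 7
Check: 7·10.08 = 70.56 > 65.97, while 6·10.08 = 60.48 ≤ 65.97

Final: 7 servers


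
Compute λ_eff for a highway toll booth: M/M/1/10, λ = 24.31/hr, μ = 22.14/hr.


ρ = 1.0980; P_K = (1−ρ)ρ^10/(1−ρ^11) = 0.138939
λ_eff = λ(1 − P_K) = 24.31·(1 − 0.138939) = 24.31·0.861061 = 20.9324 /hr

Final: 20.9324 /hr


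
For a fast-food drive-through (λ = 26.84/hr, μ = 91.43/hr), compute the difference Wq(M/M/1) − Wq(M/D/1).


ρ = 26.84/91.43 = 0.2936
Wq(M/M/1) = ρ/(μ−λ) = 0.2936/64.59 = 0.004545 hr
Wq(M/D/1) = ρ/(2(μ−λ)) = 0.002272 hr
Savings = 0.004545 − 0.002272 = 0.002272 hr

Final: 0.002272 hr


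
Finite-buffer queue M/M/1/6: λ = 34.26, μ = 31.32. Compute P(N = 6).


ρ = λ/μ = 34.26/31.32 = 1.0939
P_K = (1−ρ)ρ^K/(1−ρ^(K+1)) = (-0.09387·1.713143)/(1 − 1.873955)
= -0.160812/-0.873955 = 0.184005

Final: 0.184005


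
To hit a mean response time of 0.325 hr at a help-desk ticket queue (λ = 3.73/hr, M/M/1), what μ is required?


W = 1/(μ−λ) ⇒ μ − λ = 1/W = 1/0.325 = 3.0769
μ = λ + 1/W = 3.73 + 3.0769 = 6.8069 per hr

Final: 6.8069 /hr


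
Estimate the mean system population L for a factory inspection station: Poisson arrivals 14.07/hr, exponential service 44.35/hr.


ρ = λ/μ = 14.07/44.35 = 0.3172
L = ρ/(1−ρ) = 0.3172/(1 − 0.3172) = 0.3172/0.6828 = 0.4647

Final: 0.4647


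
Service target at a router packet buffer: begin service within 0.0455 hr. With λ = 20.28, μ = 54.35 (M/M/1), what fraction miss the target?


ρ = 20.28/54.35 = 0.3731
P(Wq > t) = ρ·e^{−(μ−λ)t} = 0.3731·e^{−1.5502}
= 0.3731·0.212209 = 0.079183

Final: 0.079183


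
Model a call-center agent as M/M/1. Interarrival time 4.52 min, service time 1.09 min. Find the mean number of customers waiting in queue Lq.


λ = 60/4.52 = 13.2743 /hr
μ = 60/1.09 = 55.0459 /hr
ρ = λ/μ = 13.2743/55.0459 = 0.2412
Lq = ρ²/(1−ρ) = 0.05815/0.7588 = 0.07663

Final: 0.07663
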